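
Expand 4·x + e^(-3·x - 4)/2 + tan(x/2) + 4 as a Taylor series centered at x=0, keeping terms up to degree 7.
x^7·(17/40320 - 243·e^(-4)/1120) + 81·x^6·e^(-4)/160 + x^5·(1/240 - 81·e^(-4)/80) + 27·x^4·e^(-4)/16 + x^3·(1/24 - 9·e^(-4)/4) + 9·x^2·e^(-4)/4 + x·(9/2 - 3·e^(-4)/2) + e^(-4)/2 + 4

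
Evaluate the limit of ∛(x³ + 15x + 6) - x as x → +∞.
This is an ∞ − ∞ indeterminate form.
Multiply by (A² + AB + B²)/(A² + AB + B²) where A = ∛(x³+15x + 6), B = x to use A³ − B³ = (A−B)(A²+AB+B²); the x³ terms cancel, leaving (15x + 6)/(A²+AB+B²) with denominator ~ 3x², so the limit is 0.
Limit = 0.

Final answer: 0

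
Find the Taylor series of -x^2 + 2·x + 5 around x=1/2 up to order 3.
23/4 + (x - 1/2) - (x - 1/2)^2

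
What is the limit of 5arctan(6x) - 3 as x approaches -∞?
Evaluate the dominant behaviour as x → -∞; each term tends to a finite value or vanishes.
Limit = -5·π/2 - 3.

Final answer: -5·π/2 - 3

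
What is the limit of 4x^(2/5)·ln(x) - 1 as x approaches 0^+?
The product is a 0·∞ indeterminate form at x → 0⁺.
Rewrite the product as 4·ln(x) / x^(-2/5) and apply L'Hôpital, or use the standard hierarchy x^(-2/5) ≫ |ln x| as x → 0⁺.
The indeterminate product → 0, so the limit = -1.

Final answer: -1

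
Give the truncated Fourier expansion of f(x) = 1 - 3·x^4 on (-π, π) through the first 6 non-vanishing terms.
(-144 + 24·π^2)·cos(x) + (9 - 6·π^2)·cos(2·x) + (-16/9 + 8·π^2/3)·cos(3·x) + (9/16 - 3·π^2/2)·cos(4·x) + (-144/625 + 24·π^2/25)·cos(5·x) - 3·π^4/5 + 1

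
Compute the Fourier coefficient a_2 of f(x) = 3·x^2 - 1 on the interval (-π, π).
a_2 = (1/π) ∫_{-π}^{π} f(x)·cos(2x) dx.
Evaluate the integral (use parity and integration by parts as needed): a_2 = 3.

Final answer: 3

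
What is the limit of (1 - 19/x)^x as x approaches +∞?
As x → +∞: this is the defining limit (1 - 19/x)^x → e^(-19).
Limit = e^(-19).

Final answer: e^(-19)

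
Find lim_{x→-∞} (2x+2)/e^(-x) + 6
The quotient is an ∞/∞ indeterminate form as x → -∞.
Compare growth rates of the dominant terms (exponentials ≫ polynomials ≫ logarithms), or apply L'Hôpital's rule; the quotient → 0.
Adding the constant: 0 + 6 = 6. Limit = 6.

Final answer: 6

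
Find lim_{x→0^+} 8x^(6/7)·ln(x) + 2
The product is a 0·∞ indeterminate form at x → 0⁺.
Rewrite the product as 8·ln(x) / x^(-6/7) and apply L'Hôpital, or use the standard hierarchy x^(-6/7) ≫ |ln x| as x → 0⁺.
The indeterminate product → 0, so the limit = 2.

Final answer: 2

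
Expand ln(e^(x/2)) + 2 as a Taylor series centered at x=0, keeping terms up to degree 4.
x/2 + 2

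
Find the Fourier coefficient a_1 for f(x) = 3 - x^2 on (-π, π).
a_1 = (1/π) ∫_{-π}^{π} f(x)·cos(1x) dx.
Evaluate the integral (use parity and integration by parts as needed): a_1 = 4.

Final answer: 4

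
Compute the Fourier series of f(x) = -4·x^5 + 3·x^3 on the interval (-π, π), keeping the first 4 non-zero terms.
(-996 - 8·π^4 + 166·π^2)·sin(x) + (-23·π^2 + 69/2 + 4·π^4)·sin(2·x) + (-8·π^4/3 - 428/81 + 214·π^2/27)·sin(3·x) + (-4·π^2 + 3/2 + 2·π^4)·sin(4·x)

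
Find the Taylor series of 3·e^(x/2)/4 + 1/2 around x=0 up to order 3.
x^3/64 + 3·x^2/32 + 3·x/8 + 5/4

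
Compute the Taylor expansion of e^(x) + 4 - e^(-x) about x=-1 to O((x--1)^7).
(-e^(2) + 1 + 4·e)·e^(-1) + (1 + e^(2))·e^(-1)·(x + 1) + (1 - e^(2))·e^(-1)·(x + 1)^2/2 + (1 + e^(2))·e^(-1)·(x + 1)^3/6 + (1 - e^(2))·e^(-1)·(x + 1)^4/24 + (1 + e^(2))·e^(-1)·(x + 1)^5/120 + (1 - e^(2))·e^(-1)·(x + 1)^6/720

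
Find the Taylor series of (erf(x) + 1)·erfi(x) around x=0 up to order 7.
x^7/(21·√(π)) + 16·x^6/(45·π) + x^5/(5·√(π)) + 2·x^3/(3·√(π)) + 4·x^2/π + 2·x/√(π)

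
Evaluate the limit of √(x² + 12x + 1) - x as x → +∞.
This is an ∞ − ∞ indeterminate form.
Multiply and divide by the conjugate √(x²+12x + 1) + x; the x² terms cancel, leaving (12x + 1)/(√(x²+12x + 1)+x) → 12/2 = 6.
Limit = 6.

Final answer: 6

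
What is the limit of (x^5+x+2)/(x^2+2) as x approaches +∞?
This is an ∞/∞ indeterminate form as x → +∞.
Divide numerator and denominator by x^5 and let the lower-order terms vanish; the numerator's degree 5 exceeds the denominator's degree 2, so the quotient diverges.
Limit = ∞.

Final answer: ∞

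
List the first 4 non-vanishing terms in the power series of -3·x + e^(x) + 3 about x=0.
x^3/6 + x^2/2 - 2·x + 4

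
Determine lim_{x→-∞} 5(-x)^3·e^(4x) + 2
The product is a 0·∞ indeterminate form at x → -∞.
Rewrite the product as 5(-x)^3 / e^(-4x) (an ∞/∞ form) and apply L'Hôpital, or use the standard hierarchy e^(4|x|) ≫ |(-x)^3| as x → -∞.
The indeterminate product → 0, so the limit = 2.

Final answer: 2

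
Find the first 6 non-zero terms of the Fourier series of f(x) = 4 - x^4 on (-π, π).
(-48 + 8·π^2)·cos(x) + (3 - 2·π^2)·cos(2·x) + (-16/27 + 8·π^2/9)·cos(3·x) + (3/16 - π^2/2)·cos(4·x) + (-48/625 + 8·π^2/25)·cos(5·x) - π^4/5 + 4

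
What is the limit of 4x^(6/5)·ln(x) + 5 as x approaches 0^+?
The product is a 0·∞ indeterminate form at x → 0⁺.
Rewrite the product as 4·ln(x) / x^(-6/5) and apply L'Hôpital, or use the standard hierarchy x^(-6/5) ≫ |ln x| as x → 0⁺.
The indeterminate product → 0, so the limit = 5.

Final answer: 5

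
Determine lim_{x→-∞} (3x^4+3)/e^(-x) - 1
The quotient is an ∞/∞ indeterminate form as x → -∞.
Compare growth rates of the dominant terms (exponentials ≫ polynomials ≫ logarithms), or apply L'Hôpital's rule; the quotient → 0.
Adding the constant: 0 - 1 = -1. Limit = -1.

Final answer: -1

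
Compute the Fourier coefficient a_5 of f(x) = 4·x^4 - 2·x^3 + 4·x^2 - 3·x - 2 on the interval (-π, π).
a_5 = (1/π) ∫_{-π}^{π} f(x)·cos(5x) dx.
Evaluate the integral (use parity and integration by parts as needed): a_5 = -32·π^2/25 - 208/625.

Final answer: -32·π^2/25 - 208/625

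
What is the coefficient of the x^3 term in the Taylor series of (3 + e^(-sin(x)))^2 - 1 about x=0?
Expand to order 3: (3 + e^(-sin(x)))^2 - 1 = -x^3 + 5·x^2 - 8·x + 15 + O(x^4).
The coefficient of x^3 is -1.

Final answer: -1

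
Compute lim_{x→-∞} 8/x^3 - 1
Evaluate the dominant behaviour as x → -∞; each term tends to a finite value or vanishes.
Limit = -1.

Final answer: -1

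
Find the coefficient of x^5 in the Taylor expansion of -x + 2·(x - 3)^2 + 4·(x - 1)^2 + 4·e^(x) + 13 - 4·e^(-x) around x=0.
Expand to order 5: -x + 2·(x - 3)^2 + 4·(x - 1)^2 + 4·e^(x) + 13 - 4·e^(-x) = x^5/15 + 4·x^3/3 + 6·x^2 - 13·x + 35 + O(x^6).
The coefficient of x^5 is 1/15.

Final answer: 1/15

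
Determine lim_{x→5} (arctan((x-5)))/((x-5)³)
Both numerator and denominator → 0 as x → 5; this is a 0/0 indeterminate form.
Expand each to leading order near x = 5: numerator ~ (x - 5), denominator ~ (x - 5)^3.
The limit of the ratio is ∞.

Final answer: ∞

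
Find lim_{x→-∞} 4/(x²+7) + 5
Evaluate the dominant behaviour as x → -∞; each term tends to a finite value or vanishes.
Limit = 5.

Final answer: 5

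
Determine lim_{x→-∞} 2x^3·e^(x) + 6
The product is a 0·∞ indeterminate form at x → -∞.
Rewrite the product as 2x^3 / e^(-x) (an ∞/∞ form) and apply L'Hôpital, or use the standard hierarchy e^(|x|) ≫ |x^3| as x → -∞.
The indeterminate product → 0, so the limit = 6.

Final answer: 6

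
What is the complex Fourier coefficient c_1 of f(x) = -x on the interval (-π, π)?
Compute the real Fourier coefficients first: a_1 = 0, b_1 = -2.
Then c_1 = (a_1 − i·b_1)/2 = i.

Final answer: i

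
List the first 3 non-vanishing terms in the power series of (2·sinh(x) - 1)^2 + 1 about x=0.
4·x^2 - 4·x + 2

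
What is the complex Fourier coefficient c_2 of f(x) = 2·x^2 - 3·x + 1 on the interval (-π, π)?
Compute the real Fourier coefficients first: a_2 = 2, b_2 = 3.
Then c_2 = (a_2 − i·b_2)/2 = 1 - 3·i/2.

Final answer: 1 - 3·i/2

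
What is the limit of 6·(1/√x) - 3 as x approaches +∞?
Evaluate the dominant behaviour as x → +∞; each term tends to a finite value or vanishes.
Limit = -3.

Final answer: -3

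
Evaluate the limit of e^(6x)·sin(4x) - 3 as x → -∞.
Evaluate the dominant behaviour as x → -∞; each term tends to a finite value or vanishes.
Limit = -3.

Final answer: -3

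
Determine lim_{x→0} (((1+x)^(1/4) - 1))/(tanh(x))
Both numerator and denominator → 0 as x → 0; this is a 0/0 indeterminate form.
Expand each to leading order near x = 0: numerator ~ x/4, denominator ~ x.
The limit of the ratio is 1/4.

Final answer: 1/4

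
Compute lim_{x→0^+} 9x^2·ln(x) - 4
The product is a 0·∞ indeterminate form at x → 0⁺.
Rewrite the product as 9·ln(x) / x^(-2) and apply L'Hôpital, or use the standard hierarchy x^(-2) ≫ |ln x| as x → 0⁺.
The indeterminate product → 0, so the limit = -4.

Final answer: -4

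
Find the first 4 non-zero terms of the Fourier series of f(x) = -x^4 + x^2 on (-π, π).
(-52 + 8·π^2)·cos(x) + (4 - 2·π^2)·cos(2·x) + (-28/27 + 8·π^2/9)·cos(3·x) - π^4/5 + π^2/3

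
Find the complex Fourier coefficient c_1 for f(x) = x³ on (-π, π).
Compute the real Fourier coefficients first: a_1 = 0, b_1 = -12 + 2·π^2.
Then c_1 = (a_1 − i·b_1)/2 = -i·π^2 + 6·i.

Final answer: -i·π^2 + 6·i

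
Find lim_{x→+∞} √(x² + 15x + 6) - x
This is an ∞ − ∞ indeterminate form.
Multiply and divide by the conjugate √(x²+15x + 6) + x; the x² terms cancel, leaving (15x + 6)/(√(x²+15x + 6)+x) → 15/2.
Limit = 15/2.

Final answer: 15/2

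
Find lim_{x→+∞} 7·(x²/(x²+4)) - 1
Evaluate the dominant behaviour as x → +∞; each term tends to a finite value or vanishes.
Limit = 6.

Final answer: 6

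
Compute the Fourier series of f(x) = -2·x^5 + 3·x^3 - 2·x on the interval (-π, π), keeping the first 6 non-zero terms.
(-520 - 4·π^4 + 86·π^2)·sin(x) + (-13·π^2 + 43/2 + 2·π^4)·sin(2·x) + (-4·π^4/3 - 376/81 + 134·π^2/27)·sin(3·x) + (-11·π^2/4 + 65/32 + π^4)·sin(4·x) + (-4·π^4/5 - 776/625 + 46·π^2/25)·sin(5·x) + (-37·π^2/27 + 145/162 + 2·π^4/3)·sin(6·x)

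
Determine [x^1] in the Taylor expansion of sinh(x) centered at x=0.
Expand to order 1: sinh(x) = x + O(x^2).
The coefficient of x^1 is 1.

Final answer: 1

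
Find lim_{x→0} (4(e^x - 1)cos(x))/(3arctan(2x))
Both numerator and denominator → 0 as x → 0; this is a 0/0 indeterminate form.
Expand each to leading order near x = 0: numerator ~ 4·x, denominator ~ 6·x.
The limit of the ratio is 2/3.

Final answer: 2/3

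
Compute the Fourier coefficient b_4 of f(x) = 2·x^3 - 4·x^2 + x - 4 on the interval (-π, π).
b_4 = (1/π) ∫_{-π}^{π} f(x)·sin(4x) dx.
Evaluate the integral (use parity and integration by parts as needed): b_4 = -π^2 - 1/8.

Final answer: -π^2 - 1/8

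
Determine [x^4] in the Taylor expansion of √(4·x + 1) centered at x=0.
Expand to order 4: √(4·x + 1) = -10·x^4 + 4·x^3 - 2·x^2 + 2·x + 1 + O(x^5).
The coefficient of x^4 is -10.

Final answer: -10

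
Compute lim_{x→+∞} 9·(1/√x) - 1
Evaluate the dominant behaviour as x → +∞; each term tends to a finite value or vanishes.
Limit = -1.

Final answer: -1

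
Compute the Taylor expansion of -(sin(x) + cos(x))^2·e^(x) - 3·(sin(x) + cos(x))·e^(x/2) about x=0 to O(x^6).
235·x^5/768 + 461·x^4/384 + 47·x^3/48 - 23·x^2/8 - 15·x/2 - 4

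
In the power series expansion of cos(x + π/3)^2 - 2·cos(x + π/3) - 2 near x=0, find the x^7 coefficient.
Expand to order 7: cos(x + π/3)^2 - 2·cos(x + π/3) - 2 = 31·√(3)·x^7/5040 + 17·x^6/720 - 7·√(3)·x^5/120 - 5·x^4/24 + √(3)·x^3/6 + x^2 + √(3)·x/2 - 11/4 + O(x^8).
The coefficient of x^7 is 31·√(3)/5040.

Final answer: 31·√(3)/5040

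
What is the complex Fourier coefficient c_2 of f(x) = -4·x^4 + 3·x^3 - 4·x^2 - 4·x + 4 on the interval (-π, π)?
Compute the real Fourier coefficients first: a_2 = 8 - 8·π^2, b_2 = 17/2 - 3·π^2.
Then c_2 = (a_2 − i·b_2)/2 = -4·π^2 + 4 - 17·i/4 + 3·i·π^2/2.

Final answer: -4·π^2 + 4 - 17·i/4 + 3·i·π^2/2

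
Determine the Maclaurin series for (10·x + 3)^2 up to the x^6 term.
100·x^2 + 60·x + 9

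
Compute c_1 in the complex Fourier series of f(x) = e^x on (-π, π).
Compute the real Fourier coefficients first: a_1 = (1 - e^(2·π))·e^(-π)/(2·π), b_1 = (-1 + e^(2·π))·e^(-π)/(2·π).
Then c_1 = (a_1 − i·b_1)/2 = -e^(π)/(4·π) + e^(-π)/(4·π) - i·e^(π)/(4·π) + i·e^(-π)/(4·π).

Final answer: -e^(π)/(4·π) + e^(-π)/(4·π) - i·e^(π)/(4·π) + i·e^(-π)/(4·π)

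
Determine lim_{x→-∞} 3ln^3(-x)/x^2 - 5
The quotient is an ∞/∞ indeterminate form as x → -∞.
Compare growth rates of the dominant terms (exponentials ≫ polynomials ≫ logarithms), or apply L'Hôpital's rule; the quotient → 0.
Adding the constant: 0 - 5 = -5. Limit = -5.

Final answer: -5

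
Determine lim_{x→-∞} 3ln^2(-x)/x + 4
The quotient is an ∞/∞ indeterminate form as x → -∞.
Compare growth rates of the dominant terms (exponentials ≫ polynomials ≫ logarithms), or apply L'Hôpital's rule; the quotient → 0.
Adding the constant: 0 + 4 = 4. Limit = 4.

Final answer: 4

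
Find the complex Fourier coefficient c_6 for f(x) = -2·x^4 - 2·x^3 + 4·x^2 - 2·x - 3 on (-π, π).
Compute the real Fourier coefficients first: a_6 = 14/27 - 4·π^2/9, b_6 = 5/9 + 2·π^2/3.
Then c_6 = (a_6 − i·b_6)/2 = -2·π^2/9 + 7/27 - i·π^2/3 - 5·i/18.

Final answer: -2·π^2/9 + 7/27 - i·π^2/3 - 5·i/18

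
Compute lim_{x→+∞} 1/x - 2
Evaluate the dominant behaviour as x → +∞; each term tends to a finite value or vanishes.
Limit = -2.

Final answer: -2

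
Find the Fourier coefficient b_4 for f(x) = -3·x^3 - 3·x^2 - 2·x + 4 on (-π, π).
b_4 = (1/π) ∫_{-π}^{π} f(x)·sin(4x) dx.
Evaluate the integral (use parity and integration by parts as needed): b_4 = 7/16 + 3·π^2/2.

Final answer: 7/16 + 3·π^2/2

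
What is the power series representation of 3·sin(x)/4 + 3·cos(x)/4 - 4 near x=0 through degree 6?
-x^6/960 + x^5/160 + x^4/32 - x^3/8 - 3·x^2/8 + 3·x/4 - 13/4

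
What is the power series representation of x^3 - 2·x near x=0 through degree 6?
x^3 - 2·x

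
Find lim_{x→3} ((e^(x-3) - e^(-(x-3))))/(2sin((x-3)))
Both numerator and denominator → 0 as x → 3; this is a 0/0 indeterminate form.
Expand each to leading order near x = 3: numerator ~ 2·(x - 3), denominator ~ 2·(x - 3).
The limit of the ratio is 1.

Final answer: 1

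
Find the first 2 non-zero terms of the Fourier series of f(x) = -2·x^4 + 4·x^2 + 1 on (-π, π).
(-112 + 16·π^2)·cos(x) - 2·π^4/5 + 1 + 4·π^2/3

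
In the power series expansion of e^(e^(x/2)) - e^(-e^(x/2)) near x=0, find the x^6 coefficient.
e^(-1)/5120 + 203·e/46080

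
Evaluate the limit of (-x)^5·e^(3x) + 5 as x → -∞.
The product is a 0·∞ indeterminate form at x → -∞.
Rewrite the product as (-x)^5 / e^(-3x) (an ∞/∞ form) and apply L'Hôpital, or use the standard hierarchy e^(3|x|) ≫ |(-x)^5| as x → -∞.
The indeterminate product → 0, so the limit = 5.

Final answer: 5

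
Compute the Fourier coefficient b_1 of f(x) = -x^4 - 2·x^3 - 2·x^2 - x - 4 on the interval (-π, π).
b_1 = (1/π) ∫_{-π}^{π} f(x)·sin(1x) dx.
Evaluate the integral (use parity and integration by parts as needed): b_1 = 22 - 4·π^2.

Final answer: 22 - 4·π^2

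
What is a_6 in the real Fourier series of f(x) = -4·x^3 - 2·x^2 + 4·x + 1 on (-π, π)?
a_6 = (1/π) ∫_{-π}^{π} f(x)·cos(6x) dx.
Evaluate the integral (use parity and integration by parts as needed): a_6 = -2/9.

Final answer: -2/9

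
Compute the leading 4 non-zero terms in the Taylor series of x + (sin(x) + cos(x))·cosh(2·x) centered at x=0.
11·x^3/6 + 3·x^2/2 + 2·x + 1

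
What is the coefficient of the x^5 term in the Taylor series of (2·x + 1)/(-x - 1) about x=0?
Expand to order 5: (2·x + 1)/(-x - 1) = -x^5 + x^4 - x^3 + x^2 - x - 1 + O(x^6).
The coefficient of x^5 is -1.

Final answer: -1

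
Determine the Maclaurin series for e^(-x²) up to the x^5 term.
x^4/2 - x^2 + 1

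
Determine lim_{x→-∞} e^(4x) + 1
Evaluate the dominant behaviour as x → -∞; each term tends to a finite value or vanishes.
Limit = 1.

Final answer: 1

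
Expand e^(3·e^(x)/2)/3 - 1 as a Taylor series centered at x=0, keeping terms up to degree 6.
17693·x^6·e^(3/2)/46080 + 1897·x^5·e^(3/2)/3840 + 227·x^4·e^(3/2)/384 + 31·x^3·e^(3/2)/48 + 5·x^2·e^(3/2)/8 + x·e^(3/2)/2 - 1 + e^(3/2)/3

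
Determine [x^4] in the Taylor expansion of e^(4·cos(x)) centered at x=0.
Expand to order 4: e^(4·cos(x)) = 13·x^4·e^(4)/6 - 2·x^2·e^(4) + e^(4) + O(x^5).
The coefficient of x^4 is 13·e^(4)/6.

Final answer: 13·e^(4)/6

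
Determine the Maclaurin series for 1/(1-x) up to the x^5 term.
x^5 + x^4 + x^3 + x^2 + x + 1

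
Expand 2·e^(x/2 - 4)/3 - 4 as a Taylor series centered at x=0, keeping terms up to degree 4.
x^4·e^(-4)/576 + x^3·e^(-4)/72 + x^2·e^(-4)/12 + x·e^(-4)/3 - 4 + 2·e^(-4)/3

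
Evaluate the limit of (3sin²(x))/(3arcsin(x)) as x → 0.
Both numerator and denominator → 0 as x → 0; this is a 0/0 indeterminate form.
Expand each to leading order near x = 0: numerator ~ 3·x^2, denominator ~ 3·x.
The limit of the ratio is 0.

Final answer: 0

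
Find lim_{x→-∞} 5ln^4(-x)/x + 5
The quotient is an ∞/∞ indeterminate form as x → -∞.
Compare growth rates of the dominant terms (exponentials ≫ polynomials ≫ logarithms), or apply L'Hôpital's rule; the quotient → 0.
Adding the constant: 0 + 5 = 5. Limit = 5.

Final answer: 5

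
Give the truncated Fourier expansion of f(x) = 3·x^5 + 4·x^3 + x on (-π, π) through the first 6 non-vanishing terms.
(-112·π^2 + 6·π^4 + 674)·sin(x) + (-3·π^4 - 35/2 + 11·π^2)·sin(2·x) + (-16·π^2/9 + 50/27 + 2·π^4)·sin(3·x) + (-3·π^4/2 - π^2/8 - 29/64)·sin(4·x) + (154/625 + 16·π^2/25 + 6·π^4/5)·sin(5·x) + (-π^4 - 7·π^2/9 - 11/54)·sin(6·x)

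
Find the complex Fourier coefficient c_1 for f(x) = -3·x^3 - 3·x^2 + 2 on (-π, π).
Compute the real Fourier coefficients first: a_1 = 12, b_1 = 36 - 6·π^2.
Then c_1 = (a_1 − i·b_1)/2 = 6 - 18·i + 3·i·π^2.

Final answer: 6 - 18·i + 3·i·π^2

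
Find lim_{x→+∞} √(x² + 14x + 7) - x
As x → +∞: multiply by the conjugate to get (14x+7)/(√(x²+14x+7)+x); the denominator ~ 2x, so the limit is 14/2 = 7.
Limit = 7.

Final answer: 7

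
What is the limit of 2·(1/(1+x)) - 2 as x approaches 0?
Direct substitution at x = 0 gives 0.

Final answer: 0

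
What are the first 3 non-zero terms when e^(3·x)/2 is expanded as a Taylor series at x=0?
9·x^2/4 + 3·x/2 + 1/2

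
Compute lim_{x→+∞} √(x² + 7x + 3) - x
This is an ∞ − ∞ indeterminate form.
Multiply and divide by the conjugate √(x²+7x + 3) + x; the x² terms cancel, leaving (7x + 3)/(√(x²+7x + 3)+x) → 7/2.
Limit = 7/2.

Final answer: 7/2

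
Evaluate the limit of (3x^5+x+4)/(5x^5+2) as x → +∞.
This is an ∞/∞ indeterminate form as x → +∞.
Divide numerator and denominator by x^5 and let the lower-order terms vanish; the leading terms give 3/5.
Limit = 3/5.

Final answer: 3/5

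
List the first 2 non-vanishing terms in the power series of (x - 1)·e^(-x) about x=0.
2·x - 1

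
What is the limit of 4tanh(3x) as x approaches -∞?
Evaluate the dominant behaviour as x → -∞; each term tends to a finite value or vanishes.
Limit = -4.

Final answer: -4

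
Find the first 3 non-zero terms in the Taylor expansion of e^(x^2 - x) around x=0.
3·x^2/2 - x + 1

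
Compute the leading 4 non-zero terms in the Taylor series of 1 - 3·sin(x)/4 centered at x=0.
-x^5/160 + x^3/8 - 3·x/4 + 1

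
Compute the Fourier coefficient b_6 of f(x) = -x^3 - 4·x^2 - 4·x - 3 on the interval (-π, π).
b_6 = (1/π) ∫_{-π}^{π} f(x)·sin(6x) dx.
Evaluate the integral (use parity and integration by parts as needed): b_6 = 23/18 + π^2/3.

Final answer: 23/18 + π^2/3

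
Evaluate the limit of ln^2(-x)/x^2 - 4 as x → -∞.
The quotient is an ∞/∞ indeterminate form as x → -∞.
Compare growth rates of the dominant terms (exponentials ≫ polynomials ≫ logarithms), or apply L'Hôpital's rule; the quotient → 0.
Adding the constant: 0 - 4 = -4. Limit = -4.

Final answer: -4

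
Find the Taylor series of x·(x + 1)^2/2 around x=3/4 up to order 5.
147/128 + 91·(x - 3/4)/32 + 17·(x - 3/4)^2/8 + (x - 3/4)^3/2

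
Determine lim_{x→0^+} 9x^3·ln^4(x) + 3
The product is a 0·∞ indeterminate form at x → 0⁺.
Rewrite the product as 9·ln^4(x) / x^(-3) and apply L'Hôpital, or use the standard hierarchy x^(-3) ≫ |ln x|^4 as x → 0⁺.
The indeterminate product → 0, so the limit = 3.

Final answer: 3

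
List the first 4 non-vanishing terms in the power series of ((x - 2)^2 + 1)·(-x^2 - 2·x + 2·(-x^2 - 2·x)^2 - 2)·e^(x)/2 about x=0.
145·x^3/6 + 17·x^2 - 6·x - 5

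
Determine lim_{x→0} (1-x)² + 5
Direct substitution at x = 0 gives 6.

Final answer: 6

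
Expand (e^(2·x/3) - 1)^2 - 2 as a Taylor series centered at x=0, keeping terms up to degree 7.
16·x^7/10935 + 248·x^6/32805 + 8·x^5/243 + 28·x^4/243 + 8·x^3/27 + 4·x^2/9 - 2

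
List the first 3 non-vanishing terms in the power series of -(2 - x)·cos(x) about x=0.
x^2 + x - 2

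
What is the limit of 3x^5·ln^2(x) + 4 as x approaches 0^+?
The product is a 0·∞ indeterminate form at x → 0⁺.
Rewrite the product as 3·ln^2(x) / x^(-5) and apply L'Hôpital, or use the standard hierarchy x^(-5) ≫ |ln x|^2 as x → 0⁺.
The indeterminate product → 0, so the limit = 4.

Final answer: 4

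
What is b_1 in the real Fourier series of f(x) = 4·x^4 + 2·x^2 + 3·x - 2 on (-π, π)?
b_1 = (1/π) ∫_{-π}^{π} f(x)·sin(1x) dx.
Evaluate the integral (use parity and integration by parts as needed): b_1 = 6.

Final answer: 6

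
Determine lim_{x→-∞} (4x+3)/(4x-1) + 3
Evaluate the dominant behaviour as x → -∞; each term tends to a finite value or vanishes.
Limit = 4.

Final answer: 4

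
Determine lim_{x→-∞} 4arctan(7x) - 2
Evaluate the dominant behaviour as x → -∞; each term tends to a finite value or vanishes.
Limit = -2·π - 2.

Final answer: -2·π - 2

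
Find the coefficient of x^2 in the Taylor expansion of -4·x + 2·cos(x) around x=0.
Expand to order 2: -4·x + 2·cos(x) = -x^2 - 4·x + 2 + O(x^3).
The coefficient of x^2 is -1.

Final answer: -1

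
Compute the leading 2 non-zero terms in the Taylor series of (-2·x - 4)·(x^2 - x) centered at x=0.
-2·x^2 + 4·x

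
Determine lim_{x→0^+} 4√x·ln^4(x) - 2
The product is a 0·∞ indeterminate form at x → 0⁺.
Rewrite the product as 4·ln^4(x) / x^(-1/2) and apply L'Hôpital, or use the standard hierarchy x^(-1/2) ≫ |ln x|^4 as x → 0⁺.
The indeterminate product → 0, so the limit = -2.

Final answer: -2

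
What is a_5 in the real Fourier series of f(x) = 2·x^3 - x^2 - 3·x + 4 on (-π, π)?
a_5 = (1/π) ∫_{-π}^{π} f(x)·cos(5x) dx.
Evaluate the integral (use parity and integration by parts as needed): a_5 = 4/25.

Final answer: 4/25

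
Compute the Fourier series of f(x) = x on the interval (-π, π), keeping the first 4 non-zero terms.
2·sin(x) - sin(2·x) + 2·sin(3·x)/3 - sin(4·x)/2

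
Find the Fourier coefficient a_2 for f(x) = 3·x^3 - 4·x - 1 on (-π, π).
a_2 = (1/π) ∫_{-π}^{π} f(x)·cos(2x) dx.
Evaluate the integral (use parity and integration by parts as needed): a_2 = 0.

Final answer: 0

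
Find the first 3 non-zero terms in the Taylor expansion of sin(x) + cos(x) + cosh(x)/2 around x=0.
-x^2/4 + x + 3/2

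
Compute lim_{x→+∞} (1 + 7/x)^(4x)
As x → +∞: write (1 + 7/x)^(4x) = ((1 + 7/x)^x)^4 → (e^7)^4 = e^28.
Limit = e^(28).

Final answer: e^(28)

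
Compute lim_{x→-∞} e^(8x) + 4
Evaluate the dominant behaviour as x → -∞; each term tends to a finite value or vanishes.
Limit = 4.

Final answer: 4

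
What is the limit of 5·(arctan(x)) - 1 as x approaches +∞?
Evaluate the dominant behaviour as x → +∞; each term tends to a finite value or vanishes.
Limit = -1 + 5·π/2.

Final answer: -1 + 5·π/2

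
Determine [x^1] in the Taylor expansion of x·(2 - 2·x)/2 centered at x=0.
Expand to order 1: x·(2 - 2·x)/2 = x + O(x^2).
The coefficient of x^1 is 1.

Final answer: 1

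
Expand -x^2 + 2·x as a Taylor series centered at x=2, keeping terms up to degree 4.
-2·(x - 2) - (x - 2)^2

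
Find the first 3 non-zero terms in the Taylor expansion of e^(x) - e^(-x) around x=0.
x^5/60 + x^3/3 + 2·x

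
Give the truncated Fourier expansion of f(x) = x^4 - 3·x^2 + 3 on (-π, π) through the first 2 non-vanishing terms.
(60 - 8·π^2)·cos(x) - π^2 + 3 + π^4/5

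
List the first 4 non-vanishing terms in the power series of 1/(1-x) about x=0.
x^3 + x^2 + x + 1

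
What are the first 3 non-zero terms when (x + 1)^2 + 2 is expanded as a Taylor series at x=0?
x^2 + 2·x + 3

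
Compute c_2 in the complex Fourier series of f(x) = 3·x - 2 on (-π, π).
Compute the real Fourier coefficients first: a_2 = 0, b_2 = -3.
Then c_2 = (a_2 − i·b_2)/2 = 3·i/2.

Final answer: 3·i/2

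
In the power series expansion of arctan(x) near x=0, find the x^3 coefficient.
Expand to order 3: arctan(x) = -x^3/3 + x + O(x^4).
The coefficient of x^3 is -1/3.

Final answer: -1/3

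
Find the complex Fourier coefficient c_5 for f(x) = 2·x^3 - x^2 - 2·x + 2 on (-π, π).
Compute the real Fourier coefficients first: a_5 = 4/25, b_5 = -124/125 + 4·π^2/5.
Then c_5 = (a_5 − i·b_5)/2 = 2/25 - 2·i·π^2/5 + 62·i/125.

Final answer: 2/25 - 2·i·π^2/5 + 62·i/125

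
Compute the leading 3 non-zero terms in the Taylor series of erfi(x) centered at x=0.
x^5/(5·√(π)) + 2·x^3/(3·√(π)) + 2·x/√(π)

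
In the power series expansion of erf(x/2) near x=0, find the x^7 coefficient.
Expand to order 7: erf(x/2) = -x^7/(2688·√(π)) + x^5/(160·√(π)) - x^3/(12·√(π)) + x/√(π) + O(x^8).
The coefficient of x^7 is -1/(2688·√(π)).

Final answer: -1/(2688·√(π))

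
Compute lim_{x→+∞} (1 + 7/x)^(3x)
As x → +∞: write (1 + 7/x)^(3x) = ((1 + 7/x)^x)^3 → (e^7)^3 = e^21.
Limit = e^(21).

Final answer: e^(21)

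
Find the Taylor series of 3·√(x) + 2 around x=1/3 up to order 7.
√(3) + 2 + 3·√(3)·(x - 1/3)/2 - 9·√(3)·(x - 1/3)^2/8 + 27·√(3)·(x - 1/3)^3/16 - 405·√(3)·(x - 1/3)^4/128 + 1701·√(3)·(x - 1/3)^5/256 - 15309·√(3)·(x - 1/3)^6/1024 + 72171·√(3)·(x - 1/3)^7/2048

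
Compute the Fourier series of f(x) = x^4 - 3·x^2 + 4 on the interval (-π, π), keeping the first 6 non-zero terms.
(60 - 8·π^2)·cos(x) + (-6 + 2·π^2)·cos(2·x) + (52/27 - 8·π^2/9)·cos(3·x) + (-15/16 + π^2/2)·cos(4·x) + (348/625 - 8·π^2/25)·cos(5·x) - π^2 + 4 + π^4/5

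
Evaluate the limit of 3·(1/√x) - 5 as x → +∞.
Evaluate the dominant behaviour as x → +∞; each term tends to a finite value or vanishes.
Limit = -5.

Final answer: -5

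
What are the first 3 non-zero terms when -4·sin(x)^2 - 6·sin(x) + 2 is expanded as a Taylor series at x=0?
-4·x^2 - 6·x + 2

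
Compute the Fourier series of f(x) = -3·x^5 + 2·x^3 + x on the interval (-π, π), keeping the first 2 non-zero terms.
(-742 - 6·π^4 + 124·π^2)·sin(x) + (-17·π^2 + 49/2 + 3·π^4)·sin(2·x)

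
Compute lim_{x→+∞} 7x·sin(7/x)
As x → +∞: let u = 7/x → 0⁺; then 7·x·sin(7/x) = 7·7·sin(u)/u → 7·7·1 = 49.
Limit = 49.

Final answer: 49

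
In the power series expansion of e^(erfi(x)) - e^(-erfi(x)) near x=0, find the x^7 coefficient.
16/(315·π^(7/2)) + 8/(9·π^(5/2)) + 2/(21·√(π)) + 76/(45·π^(3/2))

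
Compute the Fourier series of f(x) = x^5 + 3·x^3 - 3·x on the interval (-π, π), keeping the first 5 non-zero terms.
(-34·π^2 + 2·π^4 + 198)·sin(x) + (-π^4 + 2·π^2)·sin(2·x) + (-190/81 + 14·π^2/27 + 2·π^4/3)·sin(3·x) + (-π^4/2 - 7·π^2/8 + 117/64)·sin(4·x) + (-882/625 + 22·π^2/25 + 2·π^4/5)·sin(5·x)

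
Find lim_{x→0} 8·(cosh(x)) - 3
Direct substitution at x = 0 gives 5.

Final answer: 5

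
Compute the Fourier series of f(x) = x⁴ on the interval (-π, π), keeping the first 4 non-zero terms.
(48 - 8·π^2)·cos(x) + (-3 + 2·π^2)·cos(2·x) + (16/27 - 8·π^2/9)·cos(3·x) + π^4/5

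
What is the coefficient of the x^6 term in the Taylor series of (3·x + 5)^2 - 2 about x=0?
Expand to order 6: (3·x + 5)^2 - 2 = 9·x^2 + 30·x + 23 + O(x^7).
The coefficient of x^6 is 0.

Final answer: 0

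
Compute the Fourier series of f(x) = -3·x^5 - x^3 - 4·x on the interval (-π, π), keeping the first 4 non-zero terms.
(-716 - 6·π^4 + 118·π^2)·sin(x) + (-14·π^2 + 25 + 3·π^4)·sin(2·x) + (-2·π^4 - 140/27 + 34·π^2/9)·sin(3·x) + (-11·π^2/8 + 161/64 + 3·π^4/2)·sin(4·x)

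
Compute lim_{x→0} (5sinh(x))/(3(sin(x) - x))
Both numerator and denominator → 0 as x → 0; this is a 0/0 indeterminate form.
Expand each to leading order near x = 0: numerator ~ 5·x, denominator ~ -x^3/2.
The limit of the ratio is -∞.

Final answer: -∞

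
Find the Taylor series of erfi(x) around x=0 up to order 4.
2·x^3/(3·√(π)) + 2·x/√(π)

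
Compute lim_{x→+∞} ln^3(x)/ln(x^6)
This is an ∞/∞ indeterminate form as x → +∞.
Write ln(x^6) = 6·ln(x), reducing the quotient to ln^2(x)/6 → ∞.
Limit = ∞.

Final answer: ∞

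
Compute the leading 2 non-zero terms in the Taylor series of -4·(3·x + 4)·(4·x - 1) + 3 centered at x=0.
19 - 52·x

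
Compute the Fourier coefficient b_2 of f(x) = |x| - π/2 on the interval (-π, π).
b_2 = (1/π) ∫_{-π}^{π} f(x)·sin(2x) dx.
Evaluate the integral (use parity and integration by parts as needed): b_2 = 0.

Final answer: 0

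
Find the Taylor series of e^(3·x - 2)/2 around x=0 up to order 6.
81·x^6·e^(-2)/160 + 81·x^5·e^(-2)/80 + 27·x^4·e^(-2)/16 + 9·x^3·e^(-2)/4 + 9·x^2·e^(-2)/4 + 3·x·e^(-2)/2 + e^(-2)/2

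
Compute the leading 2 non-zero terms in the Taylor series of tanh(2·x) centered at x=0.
-8·x^3/3 + 2·x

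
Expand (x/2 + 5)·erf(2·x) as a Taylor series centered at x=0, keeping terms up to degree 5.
32·x^5/√(π) - 8·x^4/(3·√(π)) - 80·x^3/(3·√(π)) + 2·x^2/√(π) + 20·x/√(π)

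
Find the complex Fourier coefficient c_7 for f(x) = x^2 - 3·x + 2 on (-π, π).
Compute the real Fourier coefficients first: a_7 = -4/49, b_7 = -6/7.
Then c_7 = (a_7 − i·b_7)/2 = -2/49 + 3·i/7.

Final answer: -2/49 + 3·i/7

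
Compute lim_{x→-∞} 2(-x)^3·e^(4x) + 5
The product is a 0·∞ indeterminate form at x → -∞.
Rewrite the product as 2(-x)^3 / e^(-4x) (an ∞/∞ form) and apply L'Hôpital, or use the standard hierarchy e^(4|x|) ≫ |(-x)^3| as x → -∞.
The indeterminate product → 0, so the limit = 5.

Final answer: 5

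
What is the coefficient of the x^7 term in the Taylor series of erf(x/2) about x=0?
Expand to order 7: erf(x/2) = -x^7/(2688·√(π)) + x^5/(160·√(π)) - x^3/(12·√(π)) + x/√(π) + O(x^8).
The coefficient of x^7 is -1/(2688·√(π)).

Final answer: -1/(2688·√(π))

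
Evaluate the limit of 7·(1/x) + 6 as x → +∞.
Evaluate the dominant behaviour as x → +∞; each term tends to a finite value or vanishes.
Limit = 6.

Final answer: 6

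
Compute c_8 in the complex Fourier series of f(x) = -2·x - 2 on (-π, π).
Compute the real Fourier coefficients first: a_8 = 0, b_8 = 1/2.
Then c_8 = (a_8 − i·b_8)/2 = -i/4.

Final answer: -i/4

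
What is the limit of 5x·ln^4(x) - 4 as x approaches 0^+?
The product is a 0·∞ indeterminate form at x → 0⁺.
Rewrite the product as 5·ln^4(x) / x^(-1) and apply L'Hôpital, or use the standard hierarchy x^(-1) ≫ |ln x|^4 as x → 0⁺.
The indeterminate product → 0, so the limit = -4.

Final answer: -4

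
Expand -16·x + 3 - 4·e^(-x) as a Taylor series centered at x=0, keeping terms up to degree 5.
x^5/30 - x^4/6 + 2·x^3/3 - 2·x^2 - 12·x - 1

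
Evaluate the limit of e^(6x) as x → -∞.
Evaluate the dominant behaviour as x → -∞; each term tends to a finite value or vanishes.
Limit = 0.

Final answer: 0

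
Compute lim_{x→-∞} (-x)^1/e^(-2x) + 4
The quotient is an ∞/∞ indeterminate form as x → -∞.
Compare growth rates of the dominant terms (exponentials ≫ polynomials ≫ logarithms), or apply L'Hôpital's rule; the quotient → 0.
Adding the constant: 0 + 4 = 4. Limit = 4.

Final answer: 4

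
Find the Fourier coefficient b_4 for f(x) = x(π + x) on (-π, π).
b_4 = (1/π) ∫_{-π}^{π} f(x)·sin(4x) dx.
Evaluate the integral (use parity and integration by parts as needed): b_4 = -π/2.

Final answer: -π/2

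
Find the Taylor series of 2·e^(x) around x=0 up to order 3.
x^3/3 + x^2 + 2·x + 2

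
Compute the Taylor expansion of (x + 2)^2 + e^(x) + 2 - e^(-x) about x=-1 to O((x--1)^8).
(-e^(2) + 1 + 3·e)·e^(-1) + (1 + 2·e + e^(2))·e^(-1)·(x + 1) + (-e^(2) + 1 + 2·e)·e^(-1)·(x + 1)^2/2 + (1 + e^(2))·e^(-1)·(x + 1)^3/6 + (1 - e^(2))·e^(-1)·(x + 1)^4/24 + (1 + e^(2))·e^(-1)·(x + 1)^5/120 + (1 - e^(2))·e^(-1)·(x + 1)^6/720 + (1 + e^(2))·e^(-1)·(x + 1)^7/5040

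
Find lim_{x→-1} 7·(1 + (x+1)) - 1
Direct substitution at x = -1 gives 6.

Final answer: 6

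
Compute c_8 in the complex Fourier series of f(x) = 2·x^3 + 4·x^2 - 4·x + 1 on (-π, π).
Compute the real Fourier coefficients first: a_8 = 1/4, b_8 = 67/64 - π^2/2.
Then c_8 = (a_8 − i·b_8)/2 = 1/8 - 67·i/128 + i·π^2/4.

Final answer: 1/8 - 67·i/128 + i·π^2/4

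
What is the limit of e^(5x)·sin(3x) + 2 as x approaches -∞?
Evaluate the dominant behaviour as x → -∞; each term tends to a finite value or vanishes.
Limit = 2.

Final answer: 2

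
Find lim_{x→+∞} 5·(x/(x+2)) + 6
Evaluate the dominant behaviour as x → +∞; each term tends to a finite value or vanishes.
Limit = 11.

Final answer: 11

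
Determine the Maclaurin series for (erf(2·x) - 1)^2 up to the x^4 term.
-128·x^4/(3·π) + 32·x^3/(3·√(π)) + 16·x^2/π - 8·x/√(π) + 1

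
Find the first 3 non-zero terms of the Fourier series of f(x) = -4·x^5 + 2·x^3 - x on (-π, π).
(-986 - 8·π^4 + 164·π^2)·sin(x) + (-22·π^2 + 34 + 4·π^4)·sin(2·x) + (-8·π^4/3 - 446/81 + 196·π^2/27)·sin(3·x)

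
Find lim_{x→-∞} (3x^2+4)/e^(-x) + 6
The quotient is an ∞/∞ indeterminate form as x → -∞.
Compare growth rates of the dominant terms (exponentials ≫ polynomials ≫ logarithms), or apply L'Hôpital's rule; the quotient → 0.
Adding the constant: 0 + 6 = 6. Limit = 6.

Final answer: 6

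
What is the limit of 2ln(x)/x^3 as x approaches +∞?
This is an ∞/∞ indeterminate form as x → +∞.
The polynomial denominator x^3 dominates the logarithmic numerator (any positive power of x ≫ ln(x) as x → ∞), so the quotient → 0.
Limit = 0.

Final answer: 0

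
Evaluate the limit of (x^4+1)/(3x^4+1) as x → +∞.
This is an ∞/∞ indeterminate form as x → +∞.
Divide numerator and denominator by x^4 and let the lower-order terms vanish; the leading terms give 1/3.
Limit = 1/3.

Final answer: 1/3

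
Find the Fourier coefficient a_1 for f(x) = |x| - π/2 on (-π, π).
a_1 = (1/π) ∫_{-π}^{π} f(x)·cos(1x) dx.
Evaluate the integral (use parity and integration by parts as needed): a_1 = -4/π.

Final answer: -4/π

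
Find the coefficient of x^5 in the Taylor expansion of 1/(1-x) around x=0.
Expand to order 5: 1/(1-x) = x^5 + x^4 + x^3 + x^2 + x + 1 + O(x^6).
The coefficient of x^5 is 1.

Final answer: 1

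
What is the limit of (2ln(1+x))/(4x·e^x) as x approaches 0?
Both numerator and denominator → 0 as x → 0; this is a 0/0 indeterminate form.
Expand each to leading order near x = 0: numerator ~ 2·x, denominator ~ 4·x.
The limit of the ratio is 1/2.

Final answer: 1/2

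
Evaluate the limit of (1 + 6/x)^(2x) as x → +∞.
As x → +∞: write (1 + 6/x)^(2x) = ((1 + 6/x)^x)^2 → (e^6)^2 = e^12.
Limit = e^(12).

Final answer: e^(12)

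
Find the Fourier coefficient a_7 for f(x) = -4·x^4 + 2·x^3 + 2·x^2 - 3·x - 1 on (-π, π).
a_7 = (1/π) ∫_{-π}^{π} f(x)·cos(7x) dx.
Evaluate the integral (use parity and integration by parts as needed): a_7 = -584/2401 + 32·π^2/49.

Final answer: -584/2401 + 32·π^2/49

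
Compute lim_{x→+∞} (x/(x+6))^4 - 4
As x → +∞: x/(x+6) = 1/(1 + 6/x) → 1, and the 4th power of a limit-1 base also → 1; with the additive constant, 1 - 4 = -3.
Limit = -3.

Final answer: -3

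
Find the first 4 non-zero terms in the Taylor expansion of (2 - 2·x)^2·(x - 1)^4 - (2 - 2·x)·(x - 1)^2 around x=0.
-78·x^3 + 54·x^2 - 18·x + 2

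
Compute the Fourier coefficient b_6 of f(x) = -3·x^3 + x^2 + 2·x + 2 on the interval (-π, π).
b_6 = (1/π) ∫_{-π}^{π} f(x)·sin(6x) dx.
Evaluate the integral (use parity and integration by parts as needed): b_6 = -5/6 + π^2.

Final answer: -5/6 + π^2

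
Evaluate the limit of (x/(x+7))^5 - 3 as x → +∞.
As x → +∞: x/(x+7) = 1/(1 + 7/x) → 1, and the 5th power of a limit-1 base also → 1; with the additive constant, 1 - 3 = -2.
Limit = -2.

Final answer: -2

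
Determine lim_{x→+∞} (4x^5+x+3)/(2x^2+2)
This is an ∞/∞ indeterminate form as x → +∞.
Divide numerator and denominator by x^5 and let the lower-order terms vanish; the numerator's degree 5 exceeds the denominator's degree 2, so the quotient diverges.
Limit = ∞.

Final answer: ∞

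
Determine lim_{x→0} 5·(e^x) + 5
Direct substitution at x = 0 gives 10.

Final answer: 10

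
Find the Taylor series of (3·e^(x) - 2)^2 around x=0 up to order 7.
19·x^7/84 + 47·x^6/60 + 23·x^5/10 + 11·x^4/2 + 10·x^3 + 12·x^2 + 6·x + 1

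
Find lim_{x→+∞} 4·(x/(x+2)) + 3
Evaluate the dominant behaviour as x → +∞; each term tends to a finite value or vanishes.
Limit = 7.

Final answer: 7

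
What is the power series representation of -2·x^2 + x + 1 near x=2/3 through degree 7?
7/9 - 5·(x - 2/3)/3 - 2·(x - 2/3)^2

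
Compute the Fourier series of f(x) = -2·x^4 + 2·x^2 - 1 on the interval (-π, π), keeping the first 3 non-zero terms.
(-104 + 16·π^2)·cos(x) + (8 - 4·π^2)·cos(2·x) - 2·π^4/5 - 1 + 2·π^2/3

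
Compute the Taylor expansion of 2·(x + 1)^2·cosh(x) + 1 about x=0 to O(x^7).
31·x^6/360 + x^5/6 + 13·x^4/12 + 2·x^3 + 3·x^2 + 4·x + 3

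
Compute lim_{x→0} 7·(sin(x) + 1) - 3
Direct substitution at x = 0 gives 4.

Final answer: 4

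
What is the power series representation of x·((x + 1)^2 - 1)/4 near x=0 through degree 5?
x^3/4 + x^2/2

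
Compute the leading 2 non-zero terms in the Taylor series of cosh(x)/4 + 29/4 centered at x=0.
x^2/8 + 15/2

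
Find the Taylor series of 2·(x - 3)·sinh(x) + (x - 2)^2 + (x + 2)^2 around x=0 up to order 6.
x^6/60 - x^5/20 + x^4/3 - x^3 + 4·x^2 - 6·x + 8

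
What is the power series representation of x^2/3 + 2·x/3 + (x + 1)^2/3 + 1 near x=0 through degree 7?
2·x^2/3 + 4·x/3 + 4/3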